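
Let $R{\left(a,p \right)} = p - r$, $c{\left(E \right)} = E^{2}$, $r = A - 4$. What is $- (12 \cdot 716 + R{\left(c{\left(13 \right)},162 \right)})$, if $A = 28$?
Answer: $-8730$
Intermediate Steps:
$r = 24$ ($r = 28 - 4 = 24$)
$R{\left(a,p \right)} = -24 + p$ ($R{\left(a,p \right)} = p - 24 = -24 + p$)
$- (12 \cdot 716 + R{\left(c{\left(13 \right)},162 \right)}) = - (12 \cdot 716 + \left(-24 + 162\right)) = - (8592 + 138) = \left(-1\right) 8730 = -8730$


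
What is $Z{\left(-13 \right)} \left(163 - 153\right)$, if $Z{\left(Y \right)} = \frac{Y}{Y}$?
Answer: $10$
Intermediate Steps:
$Z{\left(Y \right)} = 1$
$Z{\left(-13 \right)} \left(163 - 153\right) = 1 \left(163 - 153\right) = 1 \cdot 10 = 10$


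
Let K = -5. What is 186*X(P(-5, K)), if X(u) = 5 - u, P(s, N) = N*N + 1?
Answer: -3906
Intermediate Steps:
P(s, N) = 1 + N² (P(s, N) = N² + 1 = 1 + N²)
186*X(P(-5, K)) = 186*(5 - (1 + (-5)²)) = 186*(5 - (1 + 25)) = 186*(5 - 1*26) = 186*(5 - 26) = 186*(-21) = -3906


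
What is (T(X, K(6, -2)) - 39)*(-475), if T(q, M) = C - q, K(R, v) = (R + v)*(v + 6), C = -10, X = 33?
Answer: 38950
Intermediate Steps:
K(R, v) = (6 + v)*(R + v) (K(R, v) = (R + v)*(6 + v) = (6 + v)*(R + v))
T(q, M) = -10 - q
(T(X, K(6, -2)) - 39)*(-475) = ((-10 - 1*33) - 39)*(-475) = ((-10 - 33) - 39)*(-475) = (-43 - 39)*(-475) = -82*(-475) = 38950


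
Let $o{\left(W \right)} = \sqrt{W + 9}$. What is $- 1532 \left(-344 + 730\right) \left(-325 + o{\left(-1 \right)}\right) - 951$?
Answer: $192188449 - 1182704 \sqrt{2} \approx 1.9052 \cdot 10^{8}$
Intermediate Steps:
$o{\left(W \right)} = \sqrt{9 + W}$
$- 1532 \left(-344 + 730\right) \left(-325 + o{\left(-1 \right)}\right) - 951 = - 1532 \left(-344 + 730\right) \left(-325 + \sqrt{9 - 1}\right) - 951 = - 1532 \cdot 386 \left(-325 + \sqrt{8}\right) - 951 = - 1532 \cdot 386 \left(-325 + 2 \sqrt{2}\right) - 951 = - 1532 \left(-125450 + 772 \sqrt{2}\right) - 951 = \left(192189400 - 1182704 \sqrt{2}\right) - 951 = 192188449 - 1182704 \sqrt{2}$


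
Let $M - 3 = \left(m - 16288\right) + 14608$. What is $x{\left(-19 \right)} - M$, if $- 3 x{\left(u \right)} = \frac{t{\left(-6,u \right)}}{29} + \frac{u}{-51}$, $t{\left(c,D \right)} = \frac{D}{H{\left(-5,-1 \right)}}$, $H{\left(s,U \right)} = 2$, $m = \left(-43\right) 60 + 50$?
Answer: $\frac{37332785}{8874} \approx 4207.0$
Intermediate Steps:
$m = -2530$ ($m = -2580 + 50 = -2530$)
$t{\left(c,D \right)} = \frac{D}{2}$
$M = -4207$ ($M = 3 + \left(\left(-2530 - 16288\right) + 14608\right) = 3 + \left(-18818 + 14608\right) = 3 - 4210 = -4207$)
$x{\left(u \right)} = \frac{7 u}{8874}$ ($x{\left(u \right)} = - \frac{\frac{\frac{1}{2} u}{29} + \frac{u}{-51}}{3} = - \frac{\frac{u}{2} \cdot \frac{1}{29} + u \left(- \frac{1}{51}\right)}{3} = - \frac{\frac{u}{58} - \frac{u}{51}}{3} = - \frac{\left(- \frac{7}{2958}\right) u}{3} = \frac{7 u}{8874}$)
$x{\left(-19 \right)} - M = \frac{7}{8874} \left(-19\right) - -4207 = - \frac{133}{8874} + 4207 = \frac{37332785}{8874}$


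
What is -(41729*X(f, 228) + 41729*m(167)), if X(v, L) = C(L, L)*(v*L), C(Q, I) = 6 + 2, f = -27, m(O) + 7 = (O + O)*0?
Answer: 2055361895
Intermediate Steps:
m(O) = -7 (m(O) = -7 + (O + O)*0 = -7 + (2*O)*0 = -7 + 0 = -7)
C(Q, I) = 8
X(v, L) = 8*L*v (X(v, L) = 8*(v*L) = 8*(L*v) = 8*L*v)
-(41729*X(f, 228) + 41729*m(167)) = -41729/(1/(-7 + 8*228*(-27))) = -41729/(1/(-7 - 49248)) = -41729/(1/(-49255)) = -41729/(-1/49255) = -41729*(-49255) = 2055361895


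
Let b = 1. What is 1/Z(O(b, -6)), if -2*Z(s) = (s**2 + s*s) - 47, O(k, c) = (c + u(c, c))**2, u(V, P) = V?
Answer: -2/41425 ≈ -4.8280e-5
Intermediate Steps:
O(k, c) = 4*c**2 (O(k, c) = (c + c)**2 = (2*c)**2 = 4*c**2)
Z(s) = 47/2 - s**2 (Z(s) = -((s**2 + s*s) - 47)/2 = -((s**2 + s**2) - 47)/2 = -(2*s**2 - 47)/2 = -(-47 + 2*s**2)/2 = 47/2 - s**2)
1/Z(O(b, -6)) = 1/(47/2 - (4*(-6)**2)**2) = 1/(47/2 - (4*36)**2) = 1/(47/2 - 1*144**2) = 1/(47/2 - 1*20736) = 1/(47/2 - 20736) = 1/(-41425/2) = -2/41425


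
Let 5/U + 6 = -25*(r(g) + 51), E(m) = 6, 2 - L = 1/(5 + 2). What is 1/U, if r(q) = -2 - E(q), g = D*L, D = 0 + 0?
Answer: -1081/5 ≈ -216.20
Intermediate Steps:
L = 13/7 (L = 2 - 1/(5 + 2) = 2 - 1/7 = 2 - 1*⅐ = 2 - ⅐ = 13/7 ≈ 1.8571)
D = 0
g = 0 (g = 0*(13/7) = 0)
r(q) = -8 (r(q) = -2 - 1*6 = -2 - 6 = -8)
U = -5/1081 (U = 5/(-6 - 25*(-8 + 51)) = 5/(-6 - 25*43) = 5/(-6 - 1075) = 5/(-1081) = 5*(-1/1081) = -5/1081 ≈ -0.0046254)
1/U = 1/(-5/1081) = -1081/5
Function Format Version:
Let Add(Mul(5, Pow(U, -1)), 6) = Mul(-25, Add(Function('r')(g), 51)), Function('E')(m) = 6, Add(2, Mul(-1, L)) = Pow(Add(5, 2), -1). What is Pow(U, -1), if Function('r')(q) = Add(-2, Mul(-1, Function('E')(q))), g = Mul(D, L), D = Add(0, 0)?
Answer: Rational(-1081, 5) ≈ -216.20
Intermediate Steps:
L = Rational(13, 7) (L = Add(2, Mul(-1, Pow(Add(5, 2), -1))) = Add(2, Mul(-1, Pow(7, -1))) = Add(2, Mul(-1, Rational(1, 7))) = Add(2, Rational(-1, 7)) = Rational(13, 7) ≈ 1.8571)
D = 0
g = 0 (g = Mul(0, Rational(13, 7)) = 0)
Function('r')(q) = -8 (Function('r')(q) = Add(-2, Mul(-1, 6)) = Add(-2, -6) = -8)
U = Rational(-5, 1081) (U = Mul(5, Pow(Add(-6, Mul(-25, Add(-8, 51))), -1)) = Mul(5, Pow(Add(-6, Mul(-25, 43)), -1)) = Mul(5, Pow(Add(-6, -1075), -1)) = Mul(5, Pow(-1081, -1)) = Mul(5, Rational(-1, 1081)) = Rational(-5, 1081) ≈ -0.0046254)
Pow(U, -1) = Pow(Rational(-5, 1081), -1) = Rational(-1081, 5)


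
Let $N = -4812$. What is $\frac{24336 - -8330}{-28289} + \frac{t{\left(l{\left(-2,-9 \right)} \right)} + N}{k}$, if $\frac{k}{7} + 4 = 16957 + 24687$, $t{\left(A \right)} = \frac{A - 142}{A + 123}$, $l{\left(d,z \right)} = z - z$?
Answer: $- \frac{84849309703}{72444168540} \approx -1.1712$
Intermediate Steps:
$l{\left(d,z \right)} = 0$
$t{\left(A \right)} = \frac{-142 + A}{123 + A}$
$k = 291480$ ($k = -28 + 7 \left(16957 + 24687\right) = -28 + 7 \cdot 41644 = -28 + 291508 = 291480$)
$\frac{24336 - -8330}{-28289} + \frac{t{\left(l{\left(-2,-9 \right)} \right)} + N}{k} = \frac{24336 - -8330}{-28289} + \frac{\frac{-142 + 0}{123 + 0} - 4812}{291480} = \left(24336 + 8330\right) \left(- \frac{1}{28289}\right) + \left(\frac{1}{123} \left(-142\right) - 4812\right) \frac{1}{291480} = 32666 \left(- \frac{1}{28289}\right) + \left(\frac{1}{123} \left(-142\right) - 4812\right) \frac{1}{291480} = - \frac{32666}{28289} + \left(- \frac{142}{123} - 4812\right) \frac{1}{291480} = - \frac{32666}{28289} - \frac{42287}{2560860} = - \frac{84849309703}{72444168540}$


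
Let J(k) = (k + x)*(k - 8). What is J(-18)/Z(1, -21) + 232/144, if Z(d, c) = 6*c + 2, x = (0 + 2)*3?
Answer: -505/558 ≈ -0.90502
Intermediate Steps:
x = 6 (x = 2*3 = 6)
Z(d, c) = 2 + 6*c
J(k) = (-8 + k)*(6 + k) (J(k) = (k + 6)*(k - 8) = (6 + k)*(-8 + k) = (-8 + k)*(6 + k))
J(-18)/Z(1, -21) + 232/144 = (-48 + (-18)**2 - 2*(-18))/(2 + 6*(-21)) + 232/144 = (-48 + 324 + 36)/(2 - 126) + 232*(1/144) = 312/(-124) + 29/18 = 312*(-1/124) + 29/18 = -78/31 + 29/18 = -505/558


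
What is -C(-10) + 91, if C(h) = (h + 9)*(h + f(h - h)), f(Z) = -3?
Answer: 78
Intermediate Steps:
C(h) = (-3 + h)*(9 + h) (C(h) = (h + 9)*(h - 3) = (9 + h)*(-3 + h) = (-3 + h)*(9 + h))
-C(-10) + 91 = -(-27 + (-10)² + 6*(-10)) + 91 = -(-27 + 100 - 60) + 91 = -1*13 + 91 = -13 + 91 = 78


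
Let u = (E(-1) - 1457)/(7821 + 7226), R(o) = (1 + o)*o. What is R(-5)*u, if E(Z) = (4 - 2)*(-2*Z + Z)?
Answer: -29100/15047 ≈ -1.9339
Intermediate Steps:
R(o) = o*(1 + o)
E(Z) = -2*Z (E(Z) = 2*(-Z) = -2*Z)
u = -1455/15047 (u = (-2*(-1) - 1457)/(7821 + 7226) = (2 - 1457)/15047 = -1455*1/15047 = -1455/15047 ≈ -0.096697)
R(-5)*u = -5*(1 - 5)*(-1455/15047) = -5*(-4)*(-1455/15047) = 20*(-1455/15047) = -29100/15047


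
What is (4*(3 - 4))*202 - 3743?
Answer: -4551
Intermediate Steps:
(4*(3 - 4))*202 - 3743 = (4*(-1))*202 - 3743 = -4*202 - 3743 = -808 - 3743 = -4551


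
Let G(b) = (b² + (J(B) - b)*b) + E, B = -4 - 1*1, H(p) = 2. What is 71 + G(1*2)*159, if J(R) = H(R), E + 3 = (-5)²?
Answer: 4205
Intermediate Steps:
E = 22 (E = -3 + (-5)² = -3 + 25 = 22)
B = -5 (B = -4 - 1 = -5)
J(R) = 2
G(b) = 22 + b² + b*(2 - b) (G(b) = (b² + (2 - b)*b) + 22 = (b² + b*(2 - b)) + 22 = 22 + b² + b*(2 - b))
71 + G(1*2)*159 = 71 + (22 + 2*(1*2))*159 = 71 + (22 + 2*2)*159 = 71 + (22 + 4)*159 = 71 + 26*159 = 71 + 4134 = 4205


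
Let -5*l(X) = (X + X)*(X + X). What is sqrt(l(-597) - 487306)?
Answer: I*sqrt(19310830)/5 ≈ 878.88*I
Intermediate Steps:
l(X) = -4*X**2/5 (l(X) = -(X + X)*(X + X)/5 = -2*X*2*X/5 = -4*X**2/5)
sqrt(l(-597) - 487306) = sqrt(-4/5*(-597)**2 - 487306) = sqrt(-4/5*356409 - 487306) = sqrt(-1425636/5 - 487306) = sqrt(-3862166/5) = I*sqrt(19310830)/5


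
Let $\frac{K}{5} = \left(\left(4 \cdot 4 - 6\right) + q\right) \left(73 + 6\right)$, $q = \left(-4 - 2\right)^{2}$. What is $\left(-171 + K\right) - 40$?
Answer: $17959$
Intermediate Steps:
$q = 36$ ($q = \left(-6\right)^{2} = 36$)
$K = 18170$ ($K = 5 \left(\left(4 \cdot 4 - 6\right) + 36\right) \left(73 + 6\right) = 5 \left(\left(16 - 6\right) + 36\right) 79 = 5 \left(10 + 36\right) 79 = 5 \cdot 46 \cdot 79 = 5 \cdot 3634 = 18170$)
$\left(-171 + K\right) - 40 = \left(-171 + 18170\right) - 40 = 17999 - 40 = 17959$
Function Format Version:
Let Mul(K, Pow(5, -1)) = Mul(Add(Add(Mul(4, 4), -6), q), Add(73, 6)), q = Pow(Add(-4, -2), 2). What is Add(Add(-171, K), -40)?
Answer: 17959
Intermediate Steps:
q = 36 (q = Pow(-6, 2) = 36)
K = 18170 (K = Mul(5, Mul(Add(Add(Mul(4, 4), -6), 36), Add(73, 6))) = Mul(5, Mul(Add(Add(16, -6), 36), 79)) = Mul(5, Mul(Add(10, 36), 79)) = Mul(5, Mul(46, 79)) = Mul(5, 3634) = 18170)
Add(Add(-171, K), -40) = Add(Add(-171, 18170), -40) = Add(17999, -40) = 17959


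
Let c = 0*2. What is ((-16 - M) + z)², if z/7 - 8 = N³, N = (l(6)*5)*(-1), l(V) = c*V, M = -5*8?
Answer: 6400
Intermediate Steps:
c = 0
M = -40
l(V) = 0 (l(V) = 0*V = 0)
N = 0 (N = (0*5)*(-1) = 0*(-1) = 0)
z = 56 (z = 56 + 7*0³ = 56 + 7*0 = 56 + 0 = 56)
((-16 - M) + z)² = ((-16 - 1*(-40)) + 56)² = ((-16 + 40) + 56)² = (24 + 56)² = 80² = 6400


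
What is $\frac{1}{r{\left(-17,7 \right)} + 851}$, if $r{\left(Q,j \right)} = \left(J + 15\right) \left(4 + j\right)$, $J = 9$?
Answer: $\frac{1}{1115} \approx 0.00089686$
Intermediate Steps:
$r{\left(Q,j \right)} = 96 + 24 j$ ($r{\left(Q,j \right)} = \left(9 + 15\right) \left(4 + j\right) = 24 \left(4 + j\right) = 96 + 24 j$)
$\frac{1}{r{\left(-17,7 \right)} + 851} = \frac{1}{\left(96 + 24 \cdot 7\right) + 851} = \frac{1}{\left(96 + 168\right) + 851} = \frac{1}{264 + 851} = \frac{1}{1115}$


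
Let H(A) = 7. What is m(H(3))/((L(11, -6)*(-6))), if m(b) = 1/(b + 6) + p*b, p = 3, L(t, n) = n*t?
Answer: 137/2574 ≈ 0.053225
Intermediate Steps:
m(b) = 1/(6 + b) + 3*b (m(b) = 1/(b + 6) + 3*b = 1/(6 + b) + 3*b)
m(H(3))/((L(11, -6)*(-6))) = ((1 + 3*7**2 + 18*7)/(6 + 7))/((-6*11*(-6))) = ((1 + 3*49 + 126)/13)/((-66*(-6))) = ((1 + 147 + 126)/13)/396 = ((1/13)*274)*(1/396) = (274/13)*(1/396) = 137/2574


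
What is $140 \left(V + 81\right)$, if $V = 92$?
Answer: $24220$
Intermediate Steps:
$140 \left(V + 81\right) = 140 \left(92 + 81\right) = 140 \cdot 173 = 24220$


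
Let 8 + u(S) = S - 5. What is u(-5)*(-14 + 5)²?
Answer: -1458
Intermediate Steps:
u(S) = -13 + S (u(S) = -8 + (S - 5) = -8 + (-5 + S) = -13 + S)
u(-5)*(-14 + 5)² = (-13 - 5)*(-14 + 5)² = -18*(-9)² = -18*81 = -1458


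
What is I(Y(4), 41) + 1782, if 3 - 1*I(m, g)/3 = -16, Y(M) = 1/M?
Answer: 1839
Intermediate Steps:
I(m, g) = 57 (I(m, g) = 9 - 3*(-16) = 9 + 48 = 57)
I(Y(4), 41) + 1782 = 57 + 1782 = 1839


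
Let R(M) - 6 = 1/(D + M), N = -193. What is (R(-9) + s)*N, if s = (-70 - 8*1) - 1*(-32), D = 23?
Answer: 107887/14 ≈ 7706.2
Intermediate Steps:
R(M) = 6 + 1/(23 + M)
s = -46 (s = (-70 - 8) + 32 = -78 + 32 = -46)
(R(-9) + s)*N = ((139 + 6*(-9))/(23 - 9) - 46)*(-193) = ((139 - 54)/14 - 46)*(-193) = ((1/14)*85 - 46)*(-193) = (85/14 - 46)*(-193) = -559/14*(-193) = 107887/14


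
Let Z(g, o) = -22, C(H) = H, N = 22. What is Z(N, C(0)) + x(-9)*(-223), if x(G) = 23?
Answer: -5151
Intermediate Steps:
Z(N, C(0)) + x(-9)*(-223) = -22 + 23*(-223) = -22 - 5129 = -5151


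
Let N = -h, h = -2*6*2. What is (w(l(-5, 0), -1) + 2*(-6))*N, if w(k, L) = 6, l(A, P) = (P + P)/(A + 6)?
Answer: -144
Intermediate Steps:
l(A, P) = 2*P/(6 + A) (l(A, P) = (2*P)/(6 + A) = 2*P/(6 + A))
h = -24 (h = -12*2 = -24)
N = 24 (N = -1*(-24) = 24)
(w(l(-5, 0), -1) + 2*(-6))*N = (6 + 2*(-6))*24 = (6 - 12)*24 = -6*24 = -144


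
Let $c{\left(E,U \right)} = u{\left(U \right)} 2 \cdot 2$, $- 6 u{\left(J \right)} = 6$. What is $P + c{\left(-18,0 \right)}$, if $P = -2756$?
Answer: $-2760$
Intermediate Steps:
$u{\left(J \right)} = -1$ ($u{\left(J \right)} = \left(- \frac{1}{6}\right) 6 = -1$)
$c{\left(E,U \right)} = -4$ ($c{\left(E,U \right)} = \left(-1\right) 2 \cdot 2 = \left(-2\right) 2 = -4$)
$P + c{\left(-18,0 \right)} = -2756 - 4 = -2760$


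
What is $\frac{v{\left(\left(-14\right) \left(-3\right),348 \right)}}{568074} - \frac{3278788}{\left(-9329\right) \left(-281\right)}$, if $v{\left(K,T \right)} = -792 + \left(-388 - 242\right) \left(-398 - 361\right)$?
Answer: $- \frac{101862022265}{248196169871} \approx -0.41041$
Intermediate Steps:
$v{\left(K,T \right)} = 477378$ ($v{\left(K,T \right)} = -792 - -478170 = -792 + 478170 = 477378$)
$\frac{v{\left(\left(-14\right) \left(-3\right),348 \right)}}{568074} - \frac{3278788}{\left(-9329\right) \left(-281\right)} = \frac{477378}{568074} - \frac{3278788}{\left(-9329\right) \left(-281\right)} = 477378 \cdot \frac{1}{568074} - \frac{3278788}{2621449} = \frac{79563}{94679} - \frac{3278788}{2621449} = - \frac{101862022265}{248196169871}$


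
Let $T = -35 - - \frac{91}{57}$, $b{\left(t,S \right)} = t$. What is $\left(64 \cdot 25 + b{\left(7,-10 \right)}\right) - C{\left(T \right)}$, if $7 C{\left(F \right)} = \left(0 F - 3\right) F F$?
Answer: $\frac{2258269}{1083} \approx 2085.2$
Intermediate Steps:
$T = - \frac{1904}{57}$ ($T = -35 - \left(-91\right) \frac{1}{57} = -35 - - \frac{91}{57} = -35 + \frac{91}{57} = - \frac{1904}{57} \approx -33.404$)
$C{\left(F \right)} = - \frac{3 F^{2}}{7}$ ($C{\left(F \right)} = \frac{\left(0 F - 3\right) F F}{7} = \frac{\left(0 - 3\right) F F}{7} = \frac{- 3 F F}{7} = \frac{\left(-3\right) F^{2}}{7} = - \frac{3 F^{2}}{7}$)
$\left(64 \cdot 25 + b{\left(7,-10 \right)}\right) - C{\left(T \right)} = \left(64 \cdot 25 + 7\right) - - \frac{3 \left(- \frac{1904}{57}\right)^{2}}{7} = \left(1600 + 7\right) - \left(- \frac{3}{7}\right) \frac{3625216}{3249} = 1607 - - \frac{517888}{1083} = 1607 + \frac{517888}{1083} = \frac{2258269}{1083}$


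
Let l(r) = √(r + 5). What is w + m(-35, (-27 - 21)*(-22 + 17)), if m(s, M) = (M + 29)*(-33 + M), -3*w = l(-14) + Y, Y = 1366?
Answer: 165683/3 - I ≈ 55228.0 - 1.0*I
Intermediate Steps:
l(r) = √(5 + r)
w = -1366/3 - I (w = -(√(5 - 14) + 1366)/3 = -(√(-9) + 1366)/3 = -(3*I + 1366)/3 = -(1366 + 3*I)/3 = -1366/3 - I ≈ -455.33 - 1.0*I)
m(s, M) = (-33 + M)*(29 + M) (m(s, M) = (29 + M)*(-33 + M) = (-33 + M)*(29 + M))
w + m(-35, (-27 - 21)*(-22 + 17)) = (-1366/3 - I) + (-957 + ((-27 - 21)*(-22 + 17))² - 4*(-27 - 21)*(-22 + 17)) = (-1366/3 - I) + (-957 + (-48*(-5))² - (-192)*(-5)) = (-1366/3 - I) + (-957 + 240² - 4*240) = (-1366/3 - I) + (-957 + 57600 - 960) = (-1366/3 - I) + 55683 = 165683/3 - I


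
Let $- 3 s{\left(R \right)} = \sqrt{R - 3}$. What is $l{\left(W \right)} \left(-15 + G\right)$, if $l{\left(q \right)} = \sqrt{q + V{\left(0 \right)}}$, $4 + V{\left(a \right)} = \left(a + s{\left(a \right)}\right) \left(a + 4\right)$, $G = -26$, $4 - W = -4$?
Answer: $- \frac{82 \sqrt{9 - 3 i \sqrt{3}}}{3} \approx -85.112 + 22.806 i$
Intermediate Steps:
$W = 8$ ($W = 4 - -4 = 4 + 4 = 8$)
$s{\left(R \right)} = - \frac{\sqrt{-3 + R}}{3}$ ($s{\left(R \right)} = - \frac{\sqrt{R - 3}}{3} = - \frac{\sqrt{-3 + R}}{3}$)
$V{\left(a \right)} = -4 + \left(4 + a\right) \left(a - \frac{\sqrt{-3 + a}}{3}\right)$ ($V{\left(a \right)} = -4 + \left(a - \frac{\sqrt{-3 + a}}{3}\right) \left(a + 4\right) = -4 + \left(a - \frac{\sqrt{-3 + a}}{3}\right) \left(4 + a\right) = -4 + \left(4 + a\right) \left(a - \frac{\sqrt{-3 + a}}{3}\right)$)
$l{\left(q \right)} = \sqrt{-4 + q - \frac{4 i \sqrt{3}}{3}}$ ($l{\left(q \right)} = \sqrt{q - \left(4 + 0 + \frac{4 \sqrt{-3 + 0}}{3}\right)} = \sqrt{q - \left(4 + \frac{4 i \sqrt{3}}{3}\right)} = \sqrt{-4 + q - \frac{4 i \sqrt{3}}{3}}$)
$l{\left(W \right)} \left(-15 + G\right) = \frac{\sqrt{-36 + 9 \cdot 8 - 12 i \sqrt{3}}}{3} \left(-15 - 26\right) = \frac{\sqrt{-36 + 72 - 12 i \sqrt{3}}}{3} \left(-41\right) = \frac{\sqrt{36 - 12 i \sqrt{3}}}{3} \left(-41\right) = - \frac{41 \sqrt{36 - 12 i \sqrt{3}}}{3}$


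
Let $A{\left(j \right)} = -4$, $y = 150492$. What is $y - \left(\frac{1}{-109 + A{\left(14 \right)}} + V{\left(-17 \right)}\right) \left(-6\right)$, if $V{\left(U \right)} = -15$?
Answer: $\frac{16995420}{113} \approx 1.504 \cdot 10^{5}$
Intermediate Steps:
$y - \left(\frac{1}{-109 + A{\left(14 \right)}} + V{\left(-17 \right)}\right) \left(-6\right) = 150492 - \left(\frac{1}{-109 - 4} - 15\right) \left(-6\right) = 150492 - \left(\frac{1}{-113} - 15\right) \left(-6\right) = 150492 - \left(- \frac{1}{113} - 15\right) \left(-6\right) = 150492 - \left(- \frac{1696}{113}\right) \left(-6\right) = 150492 - \frac{10176}{113} = \frac{16995420}{113}$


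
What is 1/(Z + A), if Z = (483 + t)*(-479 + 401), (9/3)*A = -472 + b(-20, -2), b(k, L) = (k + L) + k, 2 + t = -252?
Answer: -3/54100 ≈ -5.5453e-5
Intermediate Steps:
t = -254 (t = -2 - 252 = -254)
b(k, L) = L + 2*k (b(k, L) = (L + k) + k = L + 2*k)
A = -514/3 (A = (-472 + (-2 + 2*(-20)))/3 = (-472 + (-2 - 40))/3 = (-472 - 42)/3 = (⅓)*(-514) = -514/3 ≈ -171.33)
Z = -17862 (Z = (483 - 254)*(-479 + 401) = 229*(-78) = -17862)
1/(Z + A) = 1/(-17862 - 514/3) = 1/(-54100/3) = -3/54100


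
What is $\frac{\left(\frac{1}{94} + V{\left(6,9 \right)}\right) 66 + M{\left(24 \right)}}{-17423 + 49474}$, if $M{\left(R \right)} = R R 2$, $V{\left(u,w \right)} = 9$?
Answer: $\frac{82095}{1506397} \approx 0.054498$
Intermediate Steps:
$M{\left(R \right)} = 2 R^{2}$ ($M{\left(R \right)} = R^{2} \cdot 2 = 2 R^{2}$)
$\frac{\left(\frac{1}{94} + V{\left(6,9 \right)}\right) 66 + M{\left(24 \right)}}{-17423 + 49474} = \frac{\left(\frac{1}{94} + 9\right) 66 + 2 \cdot 24^{2}}{-17423 + 49474} = \frac{\left(\frac{1}{94} + 9\right) 66 + 2 \cdot 576}{32051} = \left(\frac{847}{94} \cdot 66 + 1152\right) \frac{1}{32051} = \left(\frac{27951}{47} + 1152\right) \frac{1}{32051} = \frac{82095}{47} \cdot \frac{1}{32051} = \frac{82095}{1506397}$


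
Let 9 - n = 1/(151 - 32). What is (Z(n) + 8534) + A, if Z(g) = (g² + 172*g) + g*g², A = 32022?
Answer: 72310784944/1685159 ≈ 42910.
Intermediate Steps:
n = 1070/119 (n = 9 - 1/(151 - 32) = 9 - 1/119 = 1070/119 ≈ 8.9916)
Z(g) = g² + g³ + 172*g (Z(g) = (g² + 172*g) + g³ = g² + g³ + 172*g)
(Z(n) + 8534) + A = (1070*(172 + 1070/119 + (1070/119)²)/119 + 8534) + 32022 = (1070*(172 + 1070/119 + 1144900/14161)/119 + 8534) + 32022 = ((1070/119)*(3707922/14161) + 8534) + 32022 = (3967476540/1685159 + 8534) + 32022 = 18348623446/1685159 + 32022 = 72310784944/1685159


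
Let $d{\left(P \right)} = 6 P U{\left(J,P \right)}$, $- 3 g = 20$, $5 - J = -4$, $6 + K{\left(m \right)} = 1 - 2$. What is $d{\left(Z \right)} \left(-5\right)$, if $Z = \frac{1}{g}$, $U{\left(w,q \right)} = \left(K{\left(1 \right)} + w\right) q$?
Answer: $- \frac{27}{20} \approx -1.35$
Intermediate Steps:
$K{\left(m \right)} = -7$ ($K{\left(m \right)} = -6 + \left(1 - 2\right) = -6 - 1 = -7$)
$J = 9$ ($J = 5 - -4 = 5 + 4 = 9$)
$U{\left(w,q \right)} = q \left(-7 + w\right)$ ($U{\left(w,q \right)} = \left(-7 + w\right) q = q \left(-7 + w\right)$)
$g = - \frac{20}{3}$ ($g = \left(- \frac{1}{3}\right) 20 = - \frac{20}{3} \approx -6.6667$)
$Z = - \frac{3}{20}$ ($Z = \frac{1}{- \frac{20}{3}} = - \frac{3}{20} \approx -0.15$)
$d{\left(P \right)} = 12 P^{2}$ ($d{\left(P \right)} = 6 P P \left(-7 + 9\right) = 6 P P 2 = 6 P 2 P = 12 P^{2}$)
$d{\left(Z \right)} \left(-5\right) = 12 \left(- \frac{3}{20}\right)^{2} \left(-5\right) = 12 \cdot \frac{9}{400} \left(-5\right) = \frac{27}{100} \left(-5\right) = - \frac{27}{20}$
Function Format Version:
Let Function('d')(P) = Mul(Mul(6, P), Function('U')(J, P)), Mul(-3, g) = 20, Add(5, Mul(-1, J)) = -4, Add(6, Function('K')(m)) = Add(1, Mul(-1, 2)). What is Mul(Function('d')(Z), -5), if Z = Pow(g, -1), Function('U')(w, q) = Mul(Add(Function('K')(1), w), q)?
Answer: Rational(-27, 20) ≈ -1.3500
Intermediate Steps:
Function('K')(m) = -7 (Function('K')(m) = Add(-6, Add(1, Mul(-1, 2))) = Add(-6, Add(1, -2)) = Add(-6, -1) = -7)
J = 9 (J = Add(5, Mul(-1, -4)) = Add(5, 4) = 9)
Function('U')(w, q) = Mul(q, Add(-7, w)) (Function('U')(w, q) = Mul(Add(-7, w), q) = Mul(q, Add(-7, w)))
g = Rational(-20, 3) (g = Mul(Rational(-1, 3), 20) = Rational(-20, 3) ≈ -6.6667)
Z = Rational(-3, 20) (Z = Pow(Rational(-20, 3), -1) = Rational(-3, 20) ≈ -0.15000)
Function('d')(P) = Mul(12, Pow(P, 2)) (Function('d')(P) = Mul(Mul(6, P), Mul(P, Add(-7, 9))) = Mul(Mul(6, P), Mul(P, 2)) = Mul(Mul(6, P), Mul(2, P)) = Mul(12, Pow(P, 2)))
Mul(Function('d')(Z), -5) = Mul(Mul(12, Pow(Rational(-3, 20), 2)), -5) = Mul(Mul(12, Rational(9, 400)), -5) = Mul(Rational(27, 100), -5) = Rational(-27, 20)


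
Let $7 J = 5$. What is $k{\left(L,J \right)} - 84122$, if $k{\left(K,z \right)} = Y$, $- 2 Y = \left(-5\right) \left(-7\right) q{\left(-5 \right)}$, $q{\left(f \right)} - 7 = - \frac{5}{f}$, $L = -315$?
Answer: $-84262$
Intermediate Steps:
$J = \frac{5}{7}$ ($J = \frac{1}{7} \cdot 5 = \frac{5}{7} \approx 0.71429$)
$q{\left(f \right)} = 7 - \frac{5}{f}$
$Y = -140$ ($Y = - \frac{\left(-5\right) \left(-7\right) \left(7 - \frac{5}{-5}\right)}{2} = - \frac{35 \left(7 - -1\right)}{2} = - \frac{35 \left(7 + 1\right)}{2} = - \frac{35 \cdot 8}{2} = \left(- \frac{1}{2}\right) 280 = -140$)
$k{\left(K,z \right)} = -140$
$k{\left(L,J \right)} - 84122 = -140 - 84122 = -84262$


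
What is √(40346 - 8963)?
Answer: 3*√3487 ≈ 177.15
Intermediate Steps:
√(40346 - 8963) = √31383 = 3*√3487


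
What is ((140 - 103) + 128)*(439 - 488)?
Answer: -8085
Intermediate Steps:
((140 - 103) + 128)*(439 - 488) = (37 + 128)*(-49) = 165*(-49) = -8085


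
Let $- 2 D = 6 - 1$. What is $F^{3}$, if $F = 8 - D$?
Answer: $\frac{9261}{8} \approx 1157.6$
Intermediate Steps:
$D = - \frac{5}{2}$ ($D = - \frac{6 - 1}{2} = \left(- \frac{1}{2}\right) 5 = - \frac{5}{2} \approx -2.5$)
$F = \frac{21}{2}$ ($F = 8 - - \frac{5}{2} = 8 + \frac{5}{2} = \frac{21}{2} \approx 10.5$)
$F^{3} = \left(\frac{21}{2}\right)^{3} = \frac{9261}{8}$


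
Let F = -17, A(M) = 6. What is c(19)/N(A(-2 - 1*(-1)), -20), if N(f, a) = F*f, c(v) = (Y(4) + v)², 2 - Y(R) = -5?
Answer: -338/51 ≈ -6.6274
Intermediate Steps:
Y(R) = 7 (Y(R) = 2 - 1*(-5) = 2 + 5 = 7)
c(v) = (7 + v)²
N(f, a) = -17*f
c(19)/N(A(-2 - 1*(-1)), -20) = (7 + 19)²/((-17*6)) = 26²/(-102) = 676*(-1/102) = -338/51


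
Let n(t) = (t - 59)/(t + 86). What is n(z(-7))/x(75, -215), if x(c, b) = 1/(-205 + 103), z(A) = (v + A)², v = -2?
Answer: -2244/167 ≈ -13.437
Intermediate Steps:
z(A) = (-2 + A)²
x(c, b) = -1/102 (x(c, b) = 1/(-102) = -1/102)
n(t) = (-59 + t)/(86 + t)
n(z(-7))/x(75, -215) = ((-59 + (-2 - 7)²)/(86 + (-2 - 7)²))/(-1/102) = ((-59 + (-9)²)/(86 + (-9)²))*(-102) = ((-59 + 81)/(86 + 81))*(-102) = (22/167)*(-102) = -2244/167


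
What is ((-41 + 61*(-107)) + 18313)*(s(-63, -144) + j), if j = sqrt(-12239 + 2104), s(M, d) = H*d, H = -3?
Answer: 5073840 + 11745*I*sqrt(10135) ≈ 5.0738e+6 + 1.1824e+6*I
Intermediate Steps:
s(M, d) = -3*d
j = I*sqrt(10135) (j = sqrt(-10135) = I*sqrt(10135) ≈ 100.67*I)
((-41 + 61*(-107)) + 18313)*(s(-63, -144) + j) = ((-41 + 61*(-107)) + 18313)*(-3*(-144) + I*sqrt(10135)) = ((-41 - 6527) + 18313)*(432 + I*sqrt(10135)) = (-6568 + 18313)*(432 + I*sqrt(10135)) = 11745*(432 + I*sqrt(10135)) = 5073840 + 11745*I*sqrt(10135)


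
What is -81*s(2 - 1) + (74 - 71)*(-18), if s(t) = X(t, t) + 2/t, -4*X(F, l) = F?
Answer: -783/4 ≈ -195.75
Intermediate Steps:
X(F, l) = -F/4
s(t) = 2/t - t/4 (s(t) = -t/4 + 2/t = 2/t - t/4)
-81*s(2 - 1) + (74 - 71)*(-18) = -81*(2/(2 - 1) - (2 - 1)/4) + (74 - 71)*(-18) = -81*(2/1 - 1/4*1) + 3*(-18) = -81*(2*1 - 1/4) - 54 = -81*(2 - 1/4) - 54 = -81*7/4 - 54 = -567/4 - 54 = -783/4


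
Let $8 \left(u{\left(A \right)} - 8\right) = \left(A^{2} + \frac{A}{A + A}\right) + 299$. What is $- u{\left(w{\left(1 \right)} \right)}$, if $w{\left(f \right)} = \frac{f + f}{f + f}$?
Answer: $- \frac{729}{16} \approx -45.563$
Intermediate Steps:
$w{\left(f \right)} = 1$ ($w{\left(f \right)} = \frac{2 f}{2 f} = 2 f \frac{1}{2 f} = 1$)
$u{\left(A \right)} = \frac{727}{16} + \frac{A^{2}}{8}$ ($u{\left(A \right)} = 8 + \frac{\left(A^{2} + \frac{A}{A + A}\right) + 299}{8} = 8 + \frac{\left(A^{2} + \frac{A}{2 A}\right) + 299}{8} = 8 + \frac{\left(A^{2} + \frac{1}{2 A} A\right) + 299}{8} = 8 + \frac{\left(A^{2} + \frac{1}{2}\right) + 299}{8} = 8 + \frac{\left(\frac{1}{2} + A^{2}\right) + 299}{8} = 8 + \frac{\frac{599}{2} + A^{2}}{8} = 8 + \left(\frac{599}{16} + \frac{A^{2}}{8}\right) = \frac{727}{16} + \frac{A^{2}}{8}$)
$- u{\left(w{\left(1 \right)} \right)} = - (\frac{727}{16} + \frac{1^{2}}{8}) = - (\frac{727}{16} + \frac{1}{8} \cdot 1) = - (\frac{727}{16} + \frac{1}{8}) = \left(-1\right) \frac{729}{16} = - \frac{729}{16}$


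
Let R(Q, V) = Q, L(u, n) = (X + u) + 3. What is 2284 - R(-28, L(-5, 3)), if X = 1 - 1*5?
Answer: 2312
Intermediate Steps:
X = -4 (X = 1 - 5 = -4)
L(u, n) = -1 + u (L(u, n) = (-4 + u) + 3 = -1 + u)
2284 - R(-28, L(-5, 3)) = 2284 - 1*(-28) = 2284 + 28 = 2312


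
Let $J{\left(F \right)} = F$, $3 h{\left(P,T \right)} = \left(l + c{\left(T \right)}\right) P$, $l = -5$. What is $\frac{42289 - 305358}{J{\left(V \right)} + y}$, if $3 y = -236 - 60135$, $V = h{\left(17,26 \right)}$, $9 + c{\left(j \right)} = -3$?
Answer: $\frac{263069}{20220} \approx 13.01$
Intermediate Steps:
$c{\left(j \right)} = -12$ ($c{\left(j \right)} = -9 - 3 = -12$)
$h{\left(P,T \right)} = - \frac{17 P}{3}$ ($h{\left(P,T \right)} = \frac{\left(-5 - 12\right) P}{3} = \frac{\left(-17\right) P}{3} = - \frac{17 P}{3}$)
$V = - \frac{289}{3}$ ($V = \left(- \frac{17}{3}\right) 17 = - \frac{289}{3} \approx -96.333$)
$y = - \frac{60371}{3}$ ($y = \frac{-236 - 60135}{3} = \frac{1}{3} \left(-60371\right) = - \frac{60371}{3} \approx -20124.0$)
$\frac{42289 - 305358}{J{\left(V \right)} + y} = \frac{42289 - 305358}{- \frac{289}{3} - \frac{60371}{3}} = - \frac{263069}{-20220} = \left(-263069\right) \left(- \frac{1}{20220}\right) = \frac{263069}{20220}$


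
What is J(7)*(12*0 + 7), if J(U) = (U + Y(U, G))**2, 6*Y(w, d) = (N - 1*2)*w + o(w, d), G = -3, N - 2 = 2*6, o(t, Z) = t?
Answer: 123823/36 ≈ 3439.5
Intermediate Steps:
N = 14 (N = 2 + 2*6 = 2 + 12 = 14)
Y(w, d) = 13*w/6 (Y(w, d) = ((14 - 1*2)*w + w)/6 = ((14 - 2)*w + w)/6 = (12*w + w)/6 = (13*w)/6 = 13*w/6)
J(U) = 361*U**2/36 (J(U) = (U + 13*U/6)**2 = (19*U/6)**2 = 361*U**2/36)
J(7)*(12*0 + 7) = ((361/36)*7**2)*(12*0 + 7) = ((361/36)*49)*(0 + 7) = (17689/36)*7 = 123823/36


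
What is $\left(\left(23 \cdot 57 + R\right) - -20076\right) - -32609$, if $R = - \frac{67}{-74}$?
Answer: $\frac{3995771}{74} \approx 53997.0$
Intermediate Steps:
$R = \frac{67}{74}$ ($R = \left(-67\right) \left(- \frac{1}{74}\right) = \frac{67}{74} \approx 0.90541$)
$\left(\left(23 \cdot 57 + R\right) - -20076\right) - -32609 = \left(\left(23 \cdot 57 + \frac{67}{74}\right) - -20076\right) - -32609 = \left(\left(1311 + \frac{67}{74}\right) + 20076\right) + 32609 = \left(\frac{97081}{74} + 20076\right) + 32609 = \frac{1582705}{74} + 32609 = \frac{3995771}{74}$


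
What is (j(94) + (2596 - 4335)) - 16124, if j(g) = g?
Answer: -17769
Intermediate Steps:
(j(94) + (2596 - 4335)) - 16124 = (94 + (2596 - 4335)) - 16124 = (94 - 1739) - 16124 = -1645 - 16124 = -17769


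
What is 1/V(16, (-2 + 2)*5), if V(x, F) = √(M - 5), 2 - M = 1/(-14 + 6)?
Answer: -2*I*√46/23 ≈ -0.58977*I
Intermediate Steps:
M = 17/8 (M = 2 - 1/(-14 + 6) = 2 - 1/(-8) = 2 - 1*(-⅛) = 2 + ⅛ = 17/8 ≈ 2.1250)
V(x, F) = I*√46/4 (V(x, F) = √(17/8 - 5) = √(-23/8) = I*√46/4)
1/V(16, (-2 + 2)*5) = 1/(I*√46/4) = -2*I*√46/23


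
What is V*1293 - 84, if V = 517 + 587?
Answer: 1427388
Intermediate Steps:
V = 1104
V*1293 - 84 = 1104*1293 - 84 = 1427472 - 84 = 1427388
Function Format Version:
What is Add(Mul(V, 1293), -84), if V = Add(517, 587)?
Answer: 1427388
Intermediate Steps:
V = 1104
Add(Mul(V, 1293), -84) = Add(Mul(1104, 1293), -84) = Add(1427472, -84) = 1427388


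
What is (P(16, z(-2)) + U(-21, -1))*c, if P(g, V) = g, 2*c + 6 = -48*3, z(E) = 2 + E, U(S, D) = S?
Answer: 375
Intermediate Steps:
c = -75 (c = -3 + (-48*3)/2 = -3 + (½)*(-144) = -3 - 72 = -75)
(P(16, z(-2)) + U(-21, -1))*c = (16 - 21)*(-75) = -5*(-75) = 375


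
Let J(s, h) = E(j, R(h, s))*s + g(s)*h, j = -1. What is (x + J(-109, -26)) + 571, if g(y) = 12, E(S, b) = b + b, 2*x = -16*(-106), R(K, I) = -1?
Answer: 1325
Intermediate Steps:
x = 848 (x = (-16*(-106))/2 = (1/2)*1696 = 848)
E(S, b) = 2*b
J(s, h) = -2*s + 12*h (J(s, h) = (2*(-1))*s + 12*h = -2*s + 12*h)
(x + J(-109, -26)) + 571 = (848 + (-2*(-109) + 12*(-26))) + 571 = (848 + (218 - 312)) + 571 = (848 - 94) + 571 = 754 + 571 = 1325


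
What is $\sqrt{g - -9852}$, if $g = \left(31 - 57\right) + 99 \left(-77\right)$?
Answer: $\sqrt{2203} \approx 46.936$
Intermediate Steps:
$g = -7649$ ($g = \left(31 - 57\right) - 7623 = -26 - 7623 = -7649$)
$\sqrt{g - -9852} = \sqrt{-7649 - -9852} = \sqrt{-7649 + 9852} = \sqrt{2203}$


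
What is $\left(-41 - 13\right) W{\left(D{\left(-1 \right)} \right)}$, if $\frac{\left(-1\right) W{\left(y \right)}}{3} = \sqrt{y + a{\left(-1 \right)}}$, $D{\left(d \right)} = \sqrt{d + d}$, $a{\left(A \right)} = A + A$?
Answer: $162 \sqrt{-2 + i \sqrt{2}} \approx 76.8 + 241.63 i$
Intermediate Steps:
$a{\left(A \right)} = 2 A$
$D{\left(d \right)} = \sqrt{2} \sqrt{d}$ ($D{\left(d \right)} = \sqrt{2 d} = \sqrt{2} \sqrt{d}$)
$W{\left(y \right)} = - 3 \sqrt{-2 + y}$ ($W{\left(y \right)} = - 3 \sqrt{y + 2 \left(-1\right)} = - 3 \sqrt{y - 2} = - 3 \sqrt{-2 + y}$)
$\left(-41 - 13\right) W{\left(D{\left(-1 \right)} \right)} = \left(-41 - 13\right) \left(- 3 \sqrt{-2 + \sqrt{2} \sqrt{-1}}\right) = - 54 \left(- 3 \sqrt{-2 + \sqrt{2} i}\right) = - 54 \left(- 3 \sqrt{-2 + i \sqrt{2}}\right) = 162 \sqrt{-2 + i \sqrt{2}}$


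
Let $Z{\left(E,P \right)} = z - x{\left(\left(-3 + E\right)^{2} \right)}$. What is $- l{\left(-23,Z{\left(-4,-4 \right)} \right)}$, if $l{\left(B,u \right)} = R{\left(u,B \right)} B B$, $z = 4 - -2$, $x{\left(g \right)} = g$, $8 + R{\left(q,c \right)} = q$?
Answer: $26979$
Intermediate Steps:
$R{\left(q,c \right)} = -8 + q$
$z = 6$ ($z = 4 + 2 = 6$)
$Z{\left(E,P \right)} = 6 - \left(-3 + E\right)^{2}$
$l{\left(B,u \right)} = B^{2} \left(-8 + u\right)$ ($l{\left(B,u \right)} = \left(-8 + u\right) B B = \left(-8 + u\right) B^{2} = B^{2} \left(-8 + u\right)$)
$- l{\left(-23,Z{\left(-4,-4 \right)} \right)} = - \left(-23\right)^{2} \left(-8 + \left(6 - \left(-3 - 4\right)^{2}\right)\right) = - 529 \left(-8 + \left(6 - \left(-7\right)^{2}\right)\right) = - 529 \left(-8 + \left(6 - 49\right)\right) = - 529 \left(-8 - 43\right) = - 529 \left(-51\right) = \left(-1\right) \left(-26979\right) = 26979$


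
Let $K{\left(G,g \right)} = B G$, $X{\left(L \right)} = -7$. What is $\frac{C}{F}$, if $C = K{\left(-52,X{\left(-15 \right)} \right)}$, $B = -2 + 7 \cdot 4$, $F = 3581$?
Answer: $- \frac{1352}{3581} \approx -0.37755$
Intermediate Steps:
$B = 26$ ($B = -2 + 28 = 26$)
$K{\left(G,g \right)} = 26 G$
$C = -1352$ ($C = 26 \left(-52\right) = -1352$)
$\frac{C}{F} = - \frac{1352}{3581}$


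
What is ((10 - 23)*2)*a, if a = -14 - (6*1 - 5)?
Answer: 390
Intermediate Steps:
a = -15 (a = -14 - (6 - 5) = -14 - 1*1 = -14 - 1 = -15)
((10 - 23)*2)*a = ((10 - 23)*2)*(-15) = -13*2*(-15) = -26*(-15) = 390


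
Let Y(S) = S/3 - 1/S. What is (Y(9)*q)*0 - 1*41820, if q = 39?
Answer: -41820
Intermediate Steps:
Y(S) = -1/S + S/3 (Y(S) = S*(⅓) - 1/S = S/3 - 1/S = -1/S + S/3)
(Y(9)*q)*0 - 1*41820 = ((-1/9 + (⅓)*9)*39)*0 - 1*41820 = ((-1*⅑ + 3)*39)*0 - 41820 = ((-⅑ + 3)*39)*0 - 41820 = ((26/9)*39)*0 - 41820 = (338/3)*0 - 41820 = 0 - 41820 = -41820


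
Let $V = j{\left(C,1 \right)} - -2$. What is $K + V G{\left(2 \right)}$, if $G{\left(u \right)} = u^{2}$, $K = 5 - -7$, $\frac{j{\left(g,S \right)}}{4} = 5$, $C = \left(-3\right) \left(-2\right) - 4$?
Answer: $100$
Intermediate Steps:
$C = 2$ ($C = 6 - 4 = 2$)
$j{\left(g,S \right)} = 20$ ($j{\left(g,S \right)} = 4 \cdot 5 = 20$)
$K = 12$ ($K = 5 + 7 = 12$)
$V = 22$ ($V = 20 - -2 = 20 + 2 = 22$)
$K + V G{\left(2 \right)} = 12 + 22 \cdot 2^{2} = 12 + 22 \cdot 4 = 12 + 88 = 100$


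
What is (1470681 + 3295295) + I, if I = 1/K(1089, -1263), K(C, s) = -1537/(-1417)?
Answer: 7325306529/1537 ≈ 4.7660e+6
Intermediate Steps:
K(C, s) = 1537/1417 (K(C, s) = -1537*(-1/1417) = 1537/1417)
I = 1417/1537 (I = 1/(1537/1417) = 1417/1537 ≈ 0.92193)
(1470681 + 3295295) + I = (1470681 + 3295295) + 1417/1537 = 4765976 + 1417/1537 = 7325306529/1537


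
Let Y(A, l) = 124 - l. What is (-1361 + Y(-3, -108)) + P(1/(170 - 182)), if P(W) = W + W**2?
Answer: -162587/144 ≈ -1129.1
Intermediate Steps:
(-1361 + Y(-3, -108)) + P(1/(170 - 182)) = (-1361 + (124 - 1*(-108))) + (1 + 1/(170 - 182))/(170 - 182) = (-1361 + (124 + 108)) + (1 + 1/(-12))/(-12) = (-1361 + 232) - (1 - 1/12)/12 = -1129 - 1/12*11/12 = -1129 - 11/144 = -162587/144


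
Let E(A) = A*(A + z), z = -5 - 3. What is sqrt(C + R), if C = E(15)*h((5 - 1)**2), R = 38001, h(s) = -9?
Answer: 8*sqrt(579) ≈ 192.50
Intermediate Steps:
z = -8
E(A) = A*(-8 + A) (E(A) = A*(A - 8) = A*(-8 + A))
C = -945 (C = (15*(-8 + 15))*(-9) = (15*7)*(-9) = 105*(-9) = -945)
sqrt(C + R) = sqrt(-945 + 38001) = sqrt(37056) = 8*sqrt(579)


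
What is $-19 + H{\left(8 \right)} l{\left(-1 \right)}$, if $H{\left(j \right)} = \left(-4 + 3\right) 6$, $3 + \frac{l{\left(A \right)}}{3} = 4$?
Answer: $-37$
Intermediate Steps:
$l{\left(A \right)} = 3$ ($l{\left(A \right)} = -9 + 3 \cdot 4 = -9 + 12 = 3$)
$H{\left(j \right)} = -6$ ($H{\left(j \right)} = \left(-1\right) 6 = -6$)
$-19 + H{\left(8 \right)} l{\left(-1 \right)} = -19 - 18 = -37$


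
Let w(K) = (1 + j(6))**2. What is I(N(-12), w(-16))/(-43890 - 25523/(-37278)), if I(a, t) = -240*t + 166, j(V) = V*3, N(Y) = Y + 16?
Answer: 3223577772/1636105897 ≈ 1.9703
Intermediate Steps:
N(Y) = 16 + Y
j(V) = 3*V
w(K) = 361 (w(K) = (1 + 3*6)**2 = (1 + 18)**2 = 19**2 = 361)
I(a, t) = 166 - 240*t
I(N(-12), w(-16))/(-43890 - 25523/(-37278)) = (166 - 240*361)/(-43890 - 25523/(-37278)) = (166 - 86640)/(-43890 - 25523*(-1)/37278) = -86474/(-43890 - 1*(-25523/37278)) = -86474/(-43890 + 25523/37278) = -86474/(-1636105897/37278) = -86474*(-37278/1636105897) = 3223577772/1636105897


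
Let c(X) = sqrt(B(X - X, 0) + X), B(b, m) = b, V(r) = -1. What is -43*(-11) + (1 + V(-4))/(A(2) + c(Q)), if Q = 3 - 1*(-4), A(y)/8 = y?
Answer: 473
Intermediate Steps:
A(y) = 8*y
Q = 7 (Q = 3 + 4 = 7)
c(X) = sqrt(X) (c(X) = sqrt((X - X) + X) = sqrt(0 + X) = sqrt(X))
-43*(-11) + (1 + V(-4))/(A(2) + c(Q)) = -43*(-11) + (1 - 1)/(8*2 + sqrt(7)) = 473 + 0/(16 + sqrt(7)) = 473 + 0 = 473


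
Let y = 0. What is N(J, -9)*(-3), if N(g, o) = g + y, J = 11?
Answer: -33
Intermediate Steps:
N(g, o) = g (N(g, o) = g + 0 = g)
N(J, -9)*(-3) = 11*(-3) = -33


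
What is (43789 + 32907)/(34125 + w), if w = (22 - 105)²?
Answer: 38348/20507 ≈ 1.8700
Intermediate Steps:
w = 6889 (w = (-83)² = 6889)
(43789 + 32907)/(34125 + w) = (43789 + 32907)/(34125 + 6889) = 76696/41014 = 76696*(1/41014) = 38348/20507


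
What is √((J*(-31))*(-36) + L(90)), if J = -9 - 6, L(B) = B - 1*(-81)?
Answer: 3*I*√1841 ≈ 128.72*I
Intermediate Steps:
L(B) = 81 + B (L(B) = B + 81 = 81 + B)
J = -15
√((J*(-31))*(-36) + L(90)) = √(-15*(-31)*(-36) + (81 + 90)) = √(465*(-36) + 171) = √(-16740 + 171) = √(-16569) = 3*I*√1841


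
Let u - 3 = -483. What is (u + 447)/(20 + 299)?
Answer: -3/29 ≈ -0.10345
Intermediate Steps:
u = -480 (u = 3 - 483 = -480)
(u + 447)/(20 + 299) = (-480 + 447)/(20 + 299) = -33/319 = -33*1/319 = -3/29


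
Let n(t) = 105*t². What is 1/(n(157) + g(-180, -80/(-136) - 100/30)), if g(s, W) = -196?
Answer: 1/2587949 ≈ 3.8641e-7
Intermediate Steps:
1/(n(157) + g(-180, -80/(-136) - 100/30)) = 1/(105*157² - 196) = 1/(105*24649 - 196) = 1/(2588145 - 196) = 1/2587949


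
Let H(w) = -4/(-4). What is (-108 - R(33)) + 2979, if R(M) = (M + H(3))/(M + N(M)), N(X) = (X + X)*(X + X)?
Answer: 12600785/4389 ≈ 2871.0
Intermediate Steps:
H(w) = 1 (H(w) = -4*(-1/4) = 1)
N(X) = 4*X**2 (N(X) = (2*X)*(2*X) = 4*X**2)
R(M) = (1 + M)/(M + 4*M**2) (R(M) = (M + 1)/(M + 4*M**2) = (1 + M)/(M + 4*M**2))
(-108 - R(33)) + 2979 = (-108 - (1 + 33)/(33*(1 + 4*33))) + 2979 = (-108 - 34/(33*(1 + 132))) + 2979 = (-108 - 34/(33*133)) + 2979 = (-108 - 1*34/4389) + 2979 = (-108 - 34/4389) + 2979 = -474046/4389 + 2979 = 12600785/4389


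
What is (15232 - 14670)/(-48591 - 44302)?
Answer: -562/92893 ≈ -0.0060500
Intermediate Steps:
(15232 - 14670)/(-48591 - 44302) = 562/(-92893) = 562*(-1/92893) = -562/92893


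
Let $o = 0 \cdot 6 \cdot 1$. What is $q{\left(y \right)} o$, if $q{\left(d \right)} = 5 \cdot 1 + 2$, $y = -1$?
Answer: $0$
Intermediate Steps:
$q{\left(d \right)} = 7$ ($q{\left(d \right)} = 5 + 2 = 7$)
$o = 0$ ($o = 0 \cdot 1 = 0$)
$q{\left(y \right)} o = 7 \cdot 0 = 0$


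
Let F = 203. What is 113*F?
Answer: 22939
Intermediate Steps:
113*F = 113*203 = 22939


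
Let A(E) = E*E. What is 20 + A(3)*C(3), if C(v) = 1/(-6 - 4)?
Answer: 191/10 ≈ 19.100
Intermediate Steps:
A(E) = E**2
C(v) = -1/10 (C(v) = 1/(-10) = -1/10)
20 + A(3)*C(3) = 20 + 3**2*(-1/10) = 20 + 9*(-1/10) = 20 - 9/10 = 191/10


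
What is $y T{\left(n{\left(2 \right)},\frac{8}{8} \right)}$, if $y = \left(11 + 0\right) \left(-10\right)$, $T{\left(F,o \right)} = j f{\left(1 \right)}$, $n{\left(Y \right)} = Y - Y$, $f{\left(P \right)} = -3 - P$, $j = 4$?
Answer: $1760$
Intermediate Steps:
$n{\left(Y \right)} = 0$
$T{\left(F,o \right)} = -16$ ($T{\left(F,o \right)} = 4 \left(-3 - 1\right) = 4 \left(-4\right) = -16$)
$y = -110$ ($y = 11 \left(-10\right) = -110$)
$y T{\left(n{\left(2 \right)},\frac{8}{8} \right)} = \left(-110\right) \left(-16\right) = 1760$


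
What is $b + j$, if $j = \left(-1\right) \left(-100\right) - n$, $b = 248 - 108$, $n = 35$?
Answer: $205$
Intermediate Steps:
$b = 140$ ($b = 248 - 108 = 140$)
$j = 65$ ($j = \left(-1\right) \left(-100\right) - 35 = 100 - 35 = 65$)
$b + j = 140 + 65 = 205$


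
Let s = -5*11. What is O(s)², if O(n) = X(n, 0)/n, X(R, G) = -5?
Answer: 1/121 ≈ 0.0082645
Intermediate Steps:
s = -55
O(n) = -5/n
O(s)² = (-5/(-55))² = (-5*(-1/55))² = (1/11)² = 1/121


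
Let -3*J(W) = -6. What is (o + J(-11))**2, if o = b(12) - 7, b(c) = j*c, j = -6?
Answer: 5929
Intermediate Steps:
J(W) = 2 (J(W) = -1/3*(-6) = 2)
b(c) = -6*c
o = -79 (o = -6*12 - 7 = -72 - 7 = -79)
(o + J(-11))**2 = (-79 + 2)**2 = (-77)**2 = 5929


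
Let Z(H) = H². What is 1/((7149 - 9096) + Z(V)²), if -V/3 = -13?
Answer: 1/2311494 ≈ 4.3262e-7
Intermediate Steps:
V = 39 (V = -3*(-13) = 39)
1/((7149 - 9096) + Z(V)²) = 1/((7149 - 9096) + (39²)²) = 1/(-1947 + 1521²) = 1/(-1947 + 2313441) = 1/2311494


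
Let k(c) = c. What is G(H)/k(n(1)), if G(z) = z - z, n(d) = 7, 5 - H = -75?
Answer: 0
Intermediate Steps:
H = 80 (H = 5 - 1*(-75) = 5 + 75 = 80)
G(z) = 0
G(H)/k(n(1)) = 0/7 = 0*(⅐) = 0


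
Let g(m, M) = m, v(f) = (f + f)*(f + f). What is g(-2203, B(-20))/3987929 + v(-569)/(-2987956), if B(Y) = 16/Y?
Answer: -1292781497736/2978939095781 ≈ -0.43397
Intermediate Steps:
v(f) = 4*f**2 (v(f) = (2*f)*(2*f) = 4*f**2)
g(-2203, B(-20))/3987929 + v(-569)/(-2987956) = -2203/3987929 + (4*(-569)**2)/(-2987956) = -2203*1/3987929 + (4*323761)*(-1/2987956) = -2203/3987929 + 1295044*(-1/2987956) = -2203/3987929 - 323761/746989 = -1292781497736/2978939095781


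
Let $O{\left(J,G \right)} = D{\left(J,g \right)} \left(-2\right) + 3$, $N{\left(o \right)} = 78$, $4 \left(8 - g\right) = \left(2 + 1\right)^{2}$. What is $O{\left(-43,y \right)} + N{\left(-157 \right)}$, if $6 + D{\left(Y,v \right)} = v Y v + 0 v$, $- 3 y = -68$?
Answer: $\frac{23491}{8} \approx 2936.4$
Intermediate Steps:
$y = \frac{68}{3}$ ($y = \left(- \frac{1}{3}\right) \left(-68\right) = \frac{68}{3} \approx 22.667$)
$g = \frac{23}{4}$ ($g = 8 - \frac{\left(2 + 1\right)^{2}}{4} = 8 - \frac{3^{2}}{4} = 8 - \frac{9}{4} = \frac{23}{4} \approx 5.75$)
$D{\left(Y,v \right)} = -6 + Y v^{2}$ ($D{\left(Y,v \right)} = -6 + \left(v Y v + 0 v\right) = -6 + \left(Y v v + 0\right) = -6 + \left(Y v^{2} + 0\right) = -6 + Y v^{2}$)
$O{\left(J,G \right)} = 15 - \frac{529 J}{8}$ ($O{\left(J,G \right)} = \left(-6 + J \left(\frac{23}{4}\right)^{2}\right) \left(-2\right) + 3 = \left(-6 + J \frac{529}{16}\right) \left(-2\right) + 3 = \left(-6 + \frac{529 J}{16}\right) \left(-2\right) + 3 = \left(12 - \frac{529 J}{8}\right) + 3 = 15 - \frac{529 J}{8}$)
$O{\left(-43,y \right)} + N{\left(-157 \right)} = \left(15 - - \frac{22747}{8}\right) + 78 = \left(15 + \frac{22747}{8}\right) + 78 = \frac{22867}{8} + 78 = \frac{23491}{8}$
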